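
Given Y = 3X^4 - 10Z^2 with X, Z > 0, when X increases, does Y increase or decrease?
Y increases

Taking the partial derivative:
∂Y/∂X = 12X^3

∂Y/∂X = 12X^3 > 0 (assuming positive values)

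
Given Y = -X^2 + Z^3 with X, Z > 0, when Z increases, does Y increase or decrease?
Y increases

Taking the partial derivative:
∂Y/∂Z = 3Z^2

∂Y/∂Z = 3Z^2 > 0 (assuming positive values)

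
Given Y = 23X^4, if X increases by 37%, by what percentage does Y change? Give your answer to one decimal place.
252.3%

For Y = 23X^4:
If X → X(1 + 0.37)
Then Y → Y · (1 + 0.37)^4
     ≈ Y · 3.5228

Percentage change = ((1 + 0.37)^4 − 1) × 100% ≈ 252.3%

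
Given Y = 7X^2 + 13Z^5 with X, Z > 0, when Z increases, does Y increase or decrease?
Y increases

Taking the partial derivative:
∂Y/∂Z = 65Z^4

∂Y/∂Z = 65Z^4 > 0 (assuming positive values)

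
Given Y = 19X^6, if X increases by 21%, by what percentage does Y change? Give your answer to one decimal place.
213.8%

For Y = 19X^6:
If X → X(1 + 0.21)
Then Y → Y · (1 + 0.21)^6
     ≈ Y · 3.1384

Percentage change = ((1 + 0.21)^6 − 1) × 100% ≈ 213.8%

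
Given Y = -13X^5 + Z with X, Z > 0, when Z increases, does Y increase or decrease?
Y increases

Taking the partial derivative:
∂Y/∂Z = 1

∂Y/∂Z = 1 > 0 (assuming positive values)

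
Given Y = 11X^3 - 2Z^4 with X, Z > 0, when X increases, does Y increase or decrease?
Y increases

Taking the partial derivative:
∂Y/∂X = 33X^2

∂Y/∂X = 33X^2 > 0 (assuming positive values)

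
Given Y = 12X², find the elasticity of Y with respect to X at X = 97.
Elasticity = 2

Elasticity = (dY/dX) · (X/Y)

dY/dX = 24·X
At X = 97: dY/dX = 2328, Y = 112908

Elasticity = 2328 · (97 / 112908) = 2

Interpretation: for a small percentage change in X, the percentage change in Y is approximately 2.00 times as large.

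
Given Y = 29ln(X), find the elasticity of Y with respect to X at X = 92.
Elasticity = 1/ln(92) ≈ 0.2212

Elasticity = (dY/dX) · (X/Y)

dY/dX = 29/X
At X = 92: dY/dX = 29/92, Y = 29·ln(92)

Elasticity = (29/92) · (92 / (29·ln(92))) = 1/ln(92) ≈ 0.2212

Interpretation: for a small percentage change in X, the percentage change in Y is approximately 0.22 times as large.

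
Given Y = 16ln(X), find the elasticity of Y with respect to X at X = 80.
Elasticity = 1/ln(80) ≈ 0.2282

Elasticity = (dY/dX) · (X/Y)

dY/dX = 16/X
At X = 80: dY/dX = 1/5, Y = 16·ln(80)

Elasticity = (1/5) · (80 / (16·ln(80))) = 1/ln(80) ≈ 0.2282

Interpretation: for a small percentage change in X, the percentage change in Y is approximately 0.23 times as large.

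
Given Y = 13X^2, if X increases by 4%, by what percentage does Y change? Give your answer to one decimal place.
8.2%

For Y = 13X^2:
If X → X(1 + 0.04)
Then Y → Y · (1 + 0.04)^2
     = Y · 1.0816

Percentage change = ((1 + 0.04)^2 − 1) × 100% ≈ 8.2%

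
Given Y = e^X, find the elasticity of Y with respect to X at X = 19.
Elasticity = 19

Elasticity = (dY/dX) · (X/Y)

dY/dX = e^X
At X = 19: dY/dX = e^19, Y = e^19

Elasticity = (e^19) · (19 / (e^19)) = 19

Interpretation: for a small percentage change in X, the percentage change in Y is approximately 19.00 times as large.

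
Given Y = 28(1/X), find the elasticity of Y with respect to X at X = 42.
Elasticity = -1

Elasticity = (dY/dX) · (X/Y)

dY/dX = -28/X²
At X = 42: dY/dX = -1/63, Y = 2/3

Elasticity = (-1/63) · (42 / (2/3)) = -1

Interpretation: for a small percentage change in X, the percentage change in Y is approximately -1.00 times as large.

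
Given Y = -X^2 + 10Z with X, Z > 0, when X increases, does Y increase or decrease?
Y decreases

Taking the partial derivative:
∂Y/∂X = -2X

∂Y/∂X = -2X < 0 (assuming positive values)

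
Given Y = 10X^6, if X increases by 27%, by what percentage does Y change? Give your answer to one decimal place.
319.6%

For Y = 10X^6:
If X → X(1 + 0.27)
Then Y → Y · (1 + 0.27)^6
     ≈ Y · 4.1959

Percentage change = ((1 + 0.27)^6 − 1) × 100% ≈ 319.6%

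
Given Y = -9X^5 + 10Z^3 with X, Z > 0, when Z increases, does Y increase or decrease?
Y increases

Taking the partial derivative:
∂Y/∂Z = 30Z^2

∂Y/∂Z = 30Z^2 > 0 (assuming positive values)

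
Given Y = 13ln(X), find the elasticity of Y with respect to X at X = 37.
Elasticity = 1/ln(37) ≈ 0.2769

Elasticity = (dY/dX) · (X/Y)

dY/dX = 13/X
At X = 37: dY/dX = 13/37, Y = 13·ln(37)

Elasticity = (13/37) · (37 / (13·ln(37))) = 1/ln(37) ≈ 0.2769

Interpretation: for a small percentage change in X, the percentage change in Y is approximately 0.28 times as large.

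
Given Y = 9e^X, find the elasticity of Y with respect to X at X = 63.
Elasticity = 63

Elasticity = (dY/dX) · (X/Y)

dY/dX = 9·e^X
At X = 63: dY/dX = 9·e^63, Y = 9·e^63

Elasticity = (9·e^63) · (63 / (9·e^63)) = 63

Interpretation: for a small percentage change in X, the percentage change in Y is approximately 63.00 times as large.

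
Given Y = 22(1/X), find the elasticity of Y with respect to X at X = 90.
Elasticity = -1

Elasticity = (dY/dX) · (X/Y)

dY/dX = -22/X²
At X = 90: dY/dX = -11/4050, Y = 11/45

Elasticity = (-11/4050) · (90 / (11/45)) = -1

Interpretation: for a small percentage change in X, the percentage change in Y is approximately -1.00 times as large.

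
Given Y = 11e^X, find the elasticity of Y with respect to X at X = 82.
Elasticity = 82

Elasticity = (dY/dX) · (X/Y)

dY/dX = 11·e^X
At X = 82: dY/dX = 11·e^82, Y = 11·e^82

Elasticity = (11·e^82) · (82 / (11·e^82)) = 82

Interpretation: for a small percentage change in X, the percentage change in Y is approximately 82.00 times as large.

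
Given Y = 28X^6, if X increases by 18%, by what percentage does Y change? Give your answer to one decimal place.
170.0%

For Y = 28X^6:
If X → X(1 + 0.18)
Then Y → Y · (1 + 0.18)^6
     ≈ Y · 2.6996

Percentage change = ((1 + 0.18)^6 − 1) × 100% ≈ 170.0%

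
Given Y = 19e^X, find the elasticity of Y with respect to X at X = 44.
Elasticity = 44

Elasticity = (dY/dX) · (X/Y)

dY/dX = 19·e^X
At X = 44: dY/dX = 19·e^44, Y = 19·e^44

Elasticity = (19·e^44) · (44 / (19·e^44)) = 44

Interpretation: for a small percentage change in X, the percentage change in Y is approximately 44.00 times as large.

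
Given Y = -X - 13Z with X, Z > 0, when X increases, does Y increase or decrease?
Y decreases

Taking the partial derivative:
∂Y/∂X = -1

∂Y/∂X = -1 < 0 (assuming positive values)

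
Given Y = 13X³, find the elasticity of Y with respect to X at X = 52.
Elasticity = 3

Elasticity = (dY/dX) · (X/Y)

dY/dX = 39·X²
At X = 52: dY/dX = 105456, Y = 1827904

Elasticity = 105456 · (52 / 1827904) = 3

Interpretation: for a small percentage change in X, the percentage change in Y is approximately 3.00 times as large.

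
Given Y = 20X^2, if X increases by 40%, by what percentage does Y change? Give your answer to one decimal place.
96.0%

For Y = 20X^2:
If X → X(1 + 0.4)
Then Y → Y · (1 + 0.4)^2
     = Y · 1.9600

Percentage change = ((1 + 0.4)^2 − 1) × 100% = 96.0%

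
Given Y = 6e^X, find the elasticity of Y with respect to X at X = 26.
Elasticity = 26

Elasticity = (dY/dX) · (X/Y)

dY/dX = 6·e^X
At X = 26: dY/dX = 6·e^26, Y = 6·e^26

Elasticity = (6·e^26) · (26 / (6·e^26)) = 26

Interpretation: for a small percentage change in X, the percentage change in Y is approximately 26.00 times as large.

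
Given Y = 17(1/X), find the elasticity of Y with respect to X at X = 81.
Elasticity = -1

Elasticity = (dY/dX) · (X/Y)

dY/dX = -17/X²
At X = 81: dY/dX = -17/6561, Y = 17/81

Elasticity = (-17/6561) · (81 / (17/81)) = -1

Interpretation: for a small percentage change in X, the percentage change in Y is approximately -1.00 times as large.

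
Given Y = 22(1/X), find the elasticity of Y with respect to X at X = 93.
Elasticity = -1

Elasticity = (dY/dX) · (X/Y)

dY/dX = -22/X²
At X = 93: dY/dX = -22/8649, Y = 22/93

Elasticity = (-22/8649) · (93 / (22/93)) = -1

Interpretation: for a small percentage change in X, the percentage change in Y is approximately -1.00 times as large.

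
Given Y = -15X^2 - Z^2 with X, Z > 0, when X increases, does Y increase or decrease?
Y decreases

Taking the partial derivative:
∂Y/∂X = -30X

∂Y/∂X = -30X < 0 (assuming positive values)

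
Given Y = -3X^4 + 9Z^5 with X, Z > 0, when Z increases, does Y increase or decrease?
Y increases

Taking the partial derivative:
∂Y/∂Z = 45Z^4

∂Y/∂Z = 45Z^4 > 0 (assuming positive values)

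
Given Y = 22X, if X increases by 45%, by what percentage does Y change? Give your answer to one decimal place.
45.0%

For Y = 22X:
If X → X(1 + 0.45)
Then Y → Y · (1 + 0.45)^1
     = Y · 1.4500

Percentage change = ((1 + 0.45)^1 − 1) × 100% = 45.0%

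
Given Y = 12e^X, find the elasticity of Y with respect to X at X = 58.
Elasticity = 58

Elasticity = (dY/dX) · (X/Y)

dY/dX = 12·e^X
At X = 58: dY/dX = 12·e^58, Y = 12·e^58

Elasticity = (12·e^58) · (58 / (12·e^58)) = 58

Interpretation: for a small percentage change in X, the percentage change in Y is approximately 58.00 times as large.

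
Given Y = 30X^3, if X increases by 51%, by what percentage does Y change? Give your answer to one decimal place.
244.3%

For Y = 30X^3:
If X → X(1 + 0.51)
Then Y → Y · (1 + 0.51)^3
     ≈ Y · 3.4430

Percentage change = ((1 + 0.51)^3 − 1) × 100% ≈ 244.3%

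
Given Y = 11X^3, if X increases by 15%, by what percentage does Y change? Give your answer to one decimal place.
52.1%

For Y = 11X^3:
If X → X(1 + 0.15)
Then Y → Y · (1 + 0.15)^3
     ≈ Y · 1.5209

Percentage change = ((1 + 0.15)^3 − 1) × 100% ≈ 52.1%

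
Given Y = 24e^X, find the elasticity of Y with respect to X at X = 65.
Elasticity = 65

Elasticity = (dY/dX) · (X/Y)

dY/dX = 24·e^X
At X = 65: dY/dX = 24·e^65, Y = 24·e^65

Elasticity = (24·e^65) · (65 / (24·e^65)) = 65

Interpretation: for a small percentage change in X, the percentage change in Y is approximately 65.00 times as large.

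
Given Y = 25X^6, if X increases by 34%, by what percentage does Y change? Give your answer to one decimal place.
478.9%

For Y = 25X^6:
If X → X(1 + 0.34)
Then Y → Y · (1 + 0.34)^6
     ≈ Y · 5.7893

Percentage change = ((1 + 0.34)^6 − 1) × 100% ≈ 478.9%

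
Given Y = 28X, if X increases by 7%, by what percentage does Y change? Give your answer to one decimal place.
7.0%

For Y = 28X:
If X → X(1 + 0.07)
Then Y → Y · (1 + 0.07)^1
     = Y · 1.0700

Percentage change = ((1 + 0.07)^1 − 1) × 100% = 7.0%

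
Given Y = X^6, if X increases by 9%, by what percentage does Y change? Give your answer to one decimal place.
67.7%

For Y = X^6:
If X → X(1 + 0.09)
Then Y → Y · (1 + 0.09)^6
     ≈ Y · 1.6771

Percentage change = ((1 + 0.09)^6 − 1) × 100% ≈ 67.7%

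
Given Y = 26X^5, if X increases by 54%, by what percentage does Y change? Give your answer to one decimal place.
766.2%

For Y = 26X^5:
If X → X(1 + 0.54)
Then Y → Y · (1 + 0.54)^5
     ≈ Y · 8.6617

Percentage change = ((1 + 0.54)^5 − 1) × 100% ≈ 766.2%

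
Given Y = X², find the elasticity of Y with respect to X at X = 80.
Elasticity = 2

Elasticity = (dY/dX) · (X/Y)

dY/dX = 2·X
At X = 80: dY/dX = 160, Y = 6400

Elasticity = 160 · (80 / 6400) = 2

Interpretation: for a small percentage change in X, the percentage change in Y is approximately 2.00 times as large.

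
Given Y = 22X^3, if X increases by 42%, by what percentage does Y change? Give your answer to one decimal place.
186.3%

For Y = 22X^3:
If X → X(1 + 0.42)
Then Y → Y · (1 + 0.42)^3
     ≈ Y · 2.8633

Percentage change = ((1 + 0.42)^3 − 1) × 100% ≈ 186.3%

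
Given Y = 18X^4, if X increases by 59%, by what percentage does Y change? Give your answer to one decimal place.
539.1%

For Y = 18X^4:
If X → X(1 + 0.59)
Then Y → Y · (1 + 0.59)^4
     ≈ Y · 6.3913

Percentage change = ((1 + 0.59)^4 − 1) × 100% ≈ 539.1%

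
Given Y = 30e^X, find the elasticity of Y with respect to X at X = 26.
Elasticity = 26

Elasticity = (dY/dX) · (X/Y)

dY/dX = 30·e^X
At X = 26: dY/dX = 30·e^26, Y = 30·e^26

Elasticity = (30·e^26) · (26 / (30·e^26)) = 26

Interpretation: for a small percentage change in X, the percentage change in Y is approximately 26.00 times as large.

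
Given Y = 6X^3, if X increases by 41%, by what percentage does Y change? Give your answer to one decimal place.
180.3%

For Y = 6X^3:
If X → X(1 + 0.41)
Then Y → Y · (1 + 0.41)^3
     ≈ Y · 2.8032

Percentage change = ((1 + 0.41)^3 − 1) × 100% ≈ 180.3%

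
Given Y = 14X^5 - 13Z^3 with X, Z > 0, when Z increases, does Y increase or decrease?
Y decreases

Taking the partial derivative:
∂Y/∂Z = -39Z^2

∂Y/∂Z = -39Z^2 < 0 (assuming positive values)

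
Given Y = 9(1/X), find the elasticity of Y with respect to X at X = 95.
Elasticity = -1

Elasticity = (dY/dX) · (X/Y)

dY/dX = -9/X²
At X = 95: dY/dX = -9/9025, Y = 9/95

Elasticity = (-9/9025) · (95 / (9/95)) = -1

Interpretation: for a small percentage change in X, the percentage change in Y is approximately -1.00 times as large.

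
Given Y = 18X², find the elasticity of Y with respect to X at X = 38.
Elasticity = 2

Elasticity = (dY/dX) · (X/Y)

dY/dX = 36·X
At X = 38: dY/dX = 1368, Y = 25992

Elasticity = 1368 · (38 / 25992) = 2

Interpretation: for a small percentage change in X, the percentage change in Y is approximately 2.00 times as large.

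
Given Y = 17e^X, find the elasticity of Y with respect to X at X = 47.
Elasticity = 47

Elasticity = (dY/dX) · (X/Y)

dY/dX = 17·e^X
At X = 47: dY/dX = 17·e^47, Y = 17·e^47

Elasticity = (17·e^47) · (47 / (17·e^47)) = 47

Interpretation: for a small percentage change in X, the percentage change in Y is approximately 47.00 times as large.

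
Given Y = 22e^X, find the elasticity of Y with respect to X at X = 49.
Elasticity = 49

Elasticity = (dY/dX) · (X/Y)

dY/dX = 22·e^X
At X = 49: dY/dX = 22·e^49, Y = 22·e^49

Elasticity = (22·e^49) · (49 / (22·e^49)) = 49

Interpretation: for a small percentage change in X, the percentage change in Y is approximately 49.00 times as large.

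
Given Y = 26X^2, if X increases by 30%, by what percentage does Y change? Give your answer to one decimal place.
69.0%

For Y = 26X^2:
If X → X(1 + 0.3)
Then Y → Y · (1 + 0.3)^2
     = Y · 1.6900

Percentage change = ((1 + 0.3)^2 − 1) × 100% = 69.0%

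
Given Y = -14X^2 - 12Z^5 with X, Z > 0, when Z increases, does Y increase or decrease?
Y decreases

Taking the partial derivative:
∂Y/∂Z = -60Z^4

∂Y/∂Z = -60Z^4 < 0 (assuming positive values)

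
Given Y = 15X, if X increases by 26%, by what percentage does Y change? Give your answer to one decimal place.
26.0%

For Y = 15X:
If X → X(1 + 0.26)
Then Y → Y · (1 + 0.26)^1
     = Y · 1.2600

Percentage change = ((1 + 0.26)^1 − 1) × 100% = 26.0%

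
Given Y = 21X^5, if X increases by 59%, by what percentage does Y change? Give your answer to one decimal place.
916.2%

For Y = 21X^5:
If X → X(1 + 0.59)
Then Y → Y · (1 + 0.59)^5
     ≈ Y · 10.1622

Percentage change = ((1 + 0.59)^5 − 1) × 100% ≈ 916.2%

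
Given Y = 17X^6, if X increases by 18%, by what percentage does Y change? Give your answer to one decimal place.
170.0%

For Y = 17X^6:
If X → X(1 + 0.18)
Then Y → Y · (1 + 0.18)^6
     ≈ Y · 2.6996

Percentage change = ((1 + 0.18)^6 − 1) × 100% ≈ 170.0%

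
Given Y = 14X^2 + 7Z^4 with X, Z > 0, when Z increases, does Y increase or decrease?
Y increases

Taking the partial derivative:
∂Y/∂Z = 28Z^3

∂Y/∂Z = 28Z^3 > 0 (assuming positive values)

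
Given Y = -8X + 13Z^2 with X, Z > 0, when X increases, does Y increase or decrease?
Y decreases

Taking the partial derivative:
∂Y/∂X = -8

∂Y/∂X = -8 < 0 (assuming positive values)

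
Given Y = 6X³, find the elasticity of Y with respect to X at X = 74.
Elasticity = 3

Elasticity = (dY/dX) · (X/Y)

dY/dX = 18·X²
At X = 74: dY/dX = 98568, Y = 2431344

Elasticity = 98568 · (74 / 2431344) = 3

Interpretation: for a small percentage change in X, the percentage change in Y is approximately 3.00 times as large.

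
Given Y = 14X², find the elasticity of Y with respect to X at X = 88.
Elasticity = 2

Elasticity = (dY/dX) · (X/Y)

dY/dX = 28·X
At X = 88: dY/dX = 2464, Y = 108416

Elasticity = 2464 · (88 / 108416) = 2

Interpretation: for a small percentage change in X, the percentage change in Y is approximately 2.00 times as large.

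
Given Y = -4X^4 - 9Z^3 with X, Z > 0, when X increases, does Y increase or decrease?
Y decreases

Taking the partial derivative:
∂Y/∂X = -16X^3

∂Y/∂X = -16X^3 < 0 (assuming positive values)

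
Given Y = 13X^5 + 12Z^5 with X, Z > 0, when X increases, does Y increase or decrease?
Y increases

Taking the partial derivative:
∂Y/∂X = 65X^4

∂Y/∂X = 65X^4 > 0 (assuming positive values)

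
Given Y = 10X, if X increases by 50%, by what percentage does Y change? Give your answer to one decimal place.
50.0%

For Y = 10X:
If X → X(1 + 0.5)
Then Y → Y · (1 + 0.5)^1
     = Y · 1.5000

Percentage change = ((1 + 0.5)^1 − 1) × 100% = 50.0%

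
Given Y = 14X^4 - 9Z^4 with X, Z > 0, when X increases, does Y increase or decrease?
Y increases

Taking the partial derivative:
∂Y/∂X = 56X^3

∂Y/∂X = 56X^3 > 0 (assuming positive values)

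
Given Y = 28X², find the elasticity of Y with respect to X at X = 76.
Elasticity = 2

Elasticity = (dY/dX) · (X/Y)

dY/dX = 56·X
At X = 76: dY/dX = 4256, Y = 161728

Elasticity = 4256 · (76 / 161728) = 2

Interpretation: for a small percentage change in X, the percentage change in Y is approximately 2.00 times as large.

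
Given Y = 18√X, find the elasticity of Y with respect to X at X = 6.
Elasticity = 1/2

Elasticity = (dY/dX) · (X/Y)

dY/dX = 9/√X
At X = 6: dY/dX = 3·√6/2, Y = 18·√6

Elasticity = (3·√6/2) · (6 / (18·√6)) = 1/2

Interpretation: for a small percentage change in X, the percentage change in Y is approximately 0.50 times as large.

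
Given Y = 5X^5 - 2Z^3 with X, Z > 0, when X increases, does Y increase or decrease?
Y increases

Taking the partial derivative:
∂Y/∂X = 25X^4

∂Y/∂X = 25X^4 > 0 (assuming positive values)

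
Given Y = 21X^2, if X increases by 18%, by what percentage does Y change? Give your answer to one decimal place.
39.2%

For Y = 21X^2:
If X → X(1 + 0.18)
Then Y → Y · (1 + 0.18)^2
     = Y · 1.3924

Percentage change = ((1 + 0.18)^2 − 1) × 100% ≈ 39.2%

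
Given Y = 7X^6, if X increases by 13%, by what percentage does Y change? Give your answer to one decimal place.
108.2%

For Y = 7X^6:
If X → X(1 + 0.13)
Then Y → Y · (1 + 0.13)^6
     ≈ Y · 2.0820

Percentage change = ((1 + 0.13)^6 − 1) × 100% ≈ 108.2%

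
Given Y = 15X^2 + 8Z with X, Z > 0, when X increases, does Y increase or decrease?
Y increases

Taking the partial derivative:
∂Y/∂X = 30X

∂Y/∂X = 30X > 0 (assuming positive values)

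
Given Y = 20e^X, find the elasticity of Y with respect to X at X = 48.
Elasticity = 48

Elasticity = (dY/dX) · (X/Y)

dY/dX = 20·e^X
At X = 48: dY/dX = 20·e^48, Y = 20·e^48

Elasticity = (20·e^48) · (48 / (20·e^48)) = 48

Interpretation: for a small percentage change in X, the percentage change in Y is approximately 48.00 times as large.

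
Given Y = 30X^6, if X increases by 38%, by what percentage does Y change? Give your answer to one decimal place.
590.7%

For Y = 30X^6:
If X → X(1 + 0.38)
Then Y → Y · (1 + 0.38)^6
     ≈ Y · 6.9068

Percentage change = ((1 + 0.38)^6 − 1) × 100% ≈ 590.7%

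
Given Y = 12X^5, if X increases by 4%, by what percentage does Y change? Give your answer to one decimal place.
21.7%

For Y = 12X^5:
If X → X(1 + 0.04)
Then Y → Y · (1 + 0.04)^5
     ≈ Y · 1.2167

Percentage change = ((1 + 0.04)^5 − 1) × 100% ≈ 21.7%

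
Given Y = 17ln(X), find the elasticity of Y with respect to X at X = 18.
Elasticity = 1/ln(18) ≈ 0.3460

Elasticity = (dY/dX) · (X/Y)

dY/dX = 17/X
At X = 18: dY/dX = 17/18, Y = 17·ln(18)

Elasticity = (17/18) · (18 / (17·ln(18))) = 1/ln(18) ≈ 0.3460

Interpretation: for a small percentage change in X, the percentage change in Y is approximately 0.35 times as large.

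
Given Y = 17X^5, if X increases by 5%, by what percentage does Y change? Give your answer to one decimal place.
27.6%

For Y = 17X^5:
If X → X(1 + 0.05)
Then Y → Y · (1 + 0.05)^5
     ≈ Y · 1.2763

Percentage change = ((1 + 0.05)^5 − 1) × 100% ≈ 27.6%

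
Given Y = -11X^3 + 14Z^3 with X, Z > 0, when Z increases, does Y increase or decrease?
Y increases

Taking the partial derivative:
∂Y/∂Z = 42Z^2

∂Y/∂Z = 42Z^2 > 0 (assuming positive values)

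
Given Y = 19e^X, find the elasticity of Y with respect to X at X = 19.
Elasticity = 19

Elasticity = (dY/dX) · (X/Y)

dY/dX = 19·e^X
At X = 19: dY/dX = 19·e^19, Y = 19·e^19

Elasticity = (19·e^19) · (19 / (19·e^19)) = 19

Interpretation: for a small percentage change in X, the percentage change in Y is approximately 19.00 times as large.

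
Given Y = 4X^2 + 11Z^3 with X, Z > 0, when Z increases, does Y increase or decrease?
Y increases

Taking the partial derivative:
∂Y/∂Z = 33Z^2

∂Y/∂Z = 33Z^2 > 0 (assuming positive values)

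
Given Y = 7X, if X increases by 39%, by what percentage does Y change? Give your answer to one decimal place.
39.0%

For Y = 7X:
If X → X(1 + 0.39)
Then Y → Y · (1 + 0.39)^1
     = Y · 1.3900

Percentage change = ((1 + 0.39)^1 − 1) × 100% = 39.0%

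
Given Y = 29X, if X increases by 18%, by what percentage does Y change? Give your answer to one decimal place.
18.0%

For Y = 29X:
If X → X(1 + 0.18)
Then Y → Y · (1 + 0.18)^1
     = Y · 1.1800

Percentage change = ((1 + 0.18)^1 − 1) × 100% = 18.0%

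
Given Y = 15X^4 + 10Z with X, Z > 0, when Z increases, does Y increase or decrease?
Y increases

Taking the partial derivative:
∂Y/∂Z = 10

∂Y/∂Z = 10 > 0 (assuming positive values)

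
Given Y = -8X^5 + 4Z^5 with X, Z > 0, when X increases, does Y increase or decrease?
Y decreases

Taking the partial derivative:
∂Y/∂X = -40X^4

∂Y/∂X = -40X^4 < 0 (assuming positive values)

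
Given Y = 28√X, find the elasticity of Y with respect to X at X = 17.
Elasticity = 1/2

Elasticity = (dY/dX) · (X/Y)

dY/dX = 14/√X
At X = 17: dY/dX = 14·√17/17, Y = 28·√17

Elasticity = (14·√17/17) · (17 / (28·√17)) = 1/2

Interpretation: for a small percentage change in X, the percentage change in Y is approximately 0.50 times as large.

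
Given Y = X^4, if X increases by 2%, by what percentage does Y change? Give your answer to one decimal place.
8.2%

For Y = X^4:
If X → X(1 + 0.02)
Then Y → Y · (1 + 0.02)^4
     ≈ Y · 1.0824

Percentage change = ((1 + 0.02)^4 − 1) × 100% ≈ 8.2%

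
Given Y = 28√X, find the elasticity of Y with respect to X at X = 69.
Elasticity = 1/2

Elasticity = (dY/dX) · (X/Y)

dY/dX = 14/√X
At X = 69: dY/dX = 14·√69/69, Y = 28·√69

Elasticity = (14·√69/69) · (69 / (28·√69)) = 1/2

Interpretation: for a small percentage change in X, the percentage change in Y is approximately 0.50 times as large.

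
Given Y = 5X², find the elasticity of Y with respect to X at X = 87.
Elasticity = 2

Elasticity = (dY/dX) · (X/Y)

dY/dX = 10·X
At X = 87: dY/dX = 870, Y = 37845

Elasticity = 870 · (87 / 37845) = 2

Interpretation: for a small percentage change in X, the percentage change in Y is approximately 2.00 times as large.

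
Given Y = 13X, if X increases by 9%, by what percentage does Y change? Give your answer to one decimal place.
9.0%

For Y = 13X:
If X → X(1 + 0.09)
Then Y → Y · (1 + 0.09)^1
     = Y · 1.0900

Percentage change = ((1 + 0.09)^1 − 1) × 100% = 9.0%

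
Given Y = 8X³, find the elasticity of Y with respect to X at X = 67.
Elasticity = 3

Elasticity = (dY/dX) · (X/Y)

dY/dX = 24·X²
At X = 67: dY/dX = 107736, Y = 2406104

Elasticity = 107736 · (67 / 2406104) = 3

Interpretation: for a small percentage change in X, the percentage change in Y is approximately 3.00 times as large.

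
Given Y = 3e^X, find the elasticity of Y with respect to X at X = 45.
Elasticity = 45

Elasticity = (dY/dX) · (X/Y)

dY/dX = 3·e^X
At X = 45: dY/dX = 3·e^45, Y = 3·e^45

Elasticity = (3·e^45) · (45 / (3·e^45)) = 45

Interpretation: for a small percentage change in X, the percentage change in Y is approximately 45.00 times as large.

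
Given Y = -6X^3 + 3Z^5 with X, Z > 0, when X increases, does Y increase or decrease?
Y decreases

Taking the partial derivative:
∂Y/∂X = -18X^2

∂Y/∂X = -18X^2 < 0 (assuming positive values)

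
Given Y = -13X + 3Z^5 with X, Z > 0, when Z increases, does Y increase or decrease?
Y increases

Taking the partial derivative:
∂Y/∂Z = 15Z^4

∂Y/∂Z = 15Z^4 > 0 (assuming positive values)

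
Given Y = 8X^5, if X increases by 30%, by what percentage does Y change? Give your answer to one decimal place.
271.3%

For Y = 8X^5:
If X → X(1 + 0.3)
Then Y → Y · (1 + 0.3)^5
     ≈ Y · 3.7129

Percentage change = ((1 + 0.3)^5 − 1) × 100% ≈ 271.3%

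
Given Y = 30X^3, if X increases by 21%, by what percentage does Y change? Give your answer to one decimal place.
77.2%

For Y = 30X^3:
If X → X(1 + 0.21)
Then Y → Y · (1 + 0.21)^3
     ≈ Y · 1.7716

Percentage change = ((1 + 0.21)^3 − 1) × 100% ≈ 77.2%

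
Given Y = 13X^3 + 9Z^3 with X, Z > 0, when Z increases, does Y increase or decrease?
Y increases

Taking the partial derivative:
∂Y/∂Z = 27Z^2

∂Y/∂Z = 27Z^2 > 0 (assuming positive values)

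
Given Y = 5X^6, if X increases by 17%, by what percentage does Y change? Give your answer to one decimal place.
156.5%

For Y = 5X^6:
If X → X(1 + 0.17)
Then Y → Y · (1 + 0.17)^6
     ≈ Y · 2.5652

Percentage change = ((1 + 0.17)^6 − 1) × 100% ≈ 156.5%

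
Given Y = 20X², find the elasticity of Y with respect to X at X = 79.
Elasticity = 2

Elasticity = (dY/dX) · (X/Y)

dY/dX = 40·X
At X = 79: dY/dX = 3160, Y = 124820

Elasticity = 3160 · (79 / 124820) = 2

Interpretation: for a small percentage change in X, the percentage change in Y is approximately 2.00 times as large.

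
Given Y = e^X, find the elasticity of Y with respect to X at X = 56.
Elasticity = 56

Elasticity = (dY/dX) · (X/Y)

dY/dX = e^X
At X = 56: dY/dX = e^56, Y = e^56

Elasticity = (e^56) · (56 / (e^56)) = 56

Interpretation: for a small percentage change in X, the percentage change in Y is approximately 56.00 times as large.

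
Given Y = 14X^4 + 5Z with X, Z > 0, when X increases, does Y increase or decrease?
Y increases

Taking the partial derivative:
∂Y/∂X = 56X^3

∂Y/∂X = 56X^3 > 0 (assuming positive values)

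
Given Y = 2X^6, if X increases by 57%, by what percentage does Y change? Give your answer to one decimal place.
1397.6%

For Y = 2X^6:
If X → X(1 + 0.57)
Then Y → Y · (1 + 0.57)^6
     ≈ Y · 14.9761

Percentage change = ((1 + 0.57)^6 − 1) × 100% ≈ 1397.6%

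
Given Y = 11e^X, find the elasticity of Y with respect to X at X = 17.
Elasticity = 17

Elasticity = (dY/dX) · (X/Y)

dY/dX = 11·e^X
At X = 17: dY/dX = 11·e^17, Y = 11·e^17

Elasticity = (11·e^17) · (17 / (11·e^17)) = 17

Interpretation: for a small percentage change in X, the percentage change in Y is approximately 17.00 times as large.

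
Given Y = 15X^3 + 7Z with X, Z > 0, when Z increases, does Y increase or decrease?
Y increases

Taking the partial derivative:
∂Y/∂Z = 7

∂Y/∂Z = 7 > 0 (assuming positive values)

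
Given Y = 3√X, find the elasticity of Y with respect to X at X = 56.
Elasticity = 1/2

Elasticity = (dY/dX) · (X/Y)

dY/dX = 3/(2·√X)
At X = 56: dY/dX = 3·√14/56, Y = 6·√14

Elasticity = (3·√14/56) · (56 / (6·√14)) = 1/2

Interpretation: for a small percentage change in X, the percentage change in Y is approximately 0.50 times as large.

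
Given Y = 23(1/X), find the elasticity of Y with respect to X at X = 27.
Elasticity = -1

Elasticity = (dY/dX) · (X/Y)

dY/dX = -23/X²
At X = 27: dY/dX = -23/729, Y = 23/27

Elasticity = (-23/729) · (27 / (23/27)) = -1

Interpretation: for a small percentage change in X, the percentage change in Y is approximately -1.00 times as large.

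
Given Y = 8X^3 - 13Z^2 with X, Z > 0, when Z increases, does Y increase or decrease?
Y decreases

Taking the partial derivative:
∂Y/∂Z = -26Z

∂Y/∂Z = -26Z < 0 (assuming positive values)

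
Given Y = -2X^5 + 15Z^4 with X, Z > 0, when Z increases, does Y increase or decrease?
Y increases

Taking the partial derivative:
∂Y/∂Z = 60Z^3

∂Y/∂Z = 60Z^3 > 0 (assuming positive values)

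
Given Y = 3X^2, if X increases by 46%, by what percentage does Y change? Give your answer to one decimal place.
113.2%

For Y = 3X^2:
If X → X(1 + 0.46)
Then Y → Y · (1 + 0.46)^2
     = Y · 2.1316

Percentage change = ((1 + 0.46)^2 − 1) × 100% ≈ 113.2%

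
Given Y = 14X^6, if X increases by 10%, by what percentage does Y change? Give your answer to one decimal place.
77.2%

For Y = 14X^6:
If X → X(1 + 0.1)
Then Y → Y · (1 + 0.1)^6
     ≈ Y · 1.7716

Percentage change = ((1 + 0.1)^6 − 1) × 100% ≈ 77.2%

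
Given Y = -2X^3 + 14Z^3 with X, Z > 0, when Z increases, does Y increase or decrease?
Y increases

Taking the partial derivative:
∂Y/∂Z = 42Z^2

∂Y/∂Z = 42Z^2 > 0 (assuming positive values)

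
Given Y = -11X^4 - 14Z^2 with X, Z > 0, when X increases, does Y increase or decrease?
Y decreases

Taking the partial derivative:
∂Y/∂X = -44X^3

∂Y/∂X = -44X^3 < 0 (assuming positive values)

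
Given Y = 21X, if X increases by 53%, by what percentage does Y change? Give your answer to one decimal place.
53.0%

For Y = 21X:
If X → X(1 + 0.53)
Then Y → Y · (1 + 0.53)^1
     = Y · 1.5300

Percentage change = ((1 + 0.53)^1 − 1) × 100% = 53.0%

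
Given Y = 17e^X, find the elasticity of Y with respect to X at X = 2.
Elasticity = 2

Elasticity = (dY/dX) · (X/Y)

dY/dX = 17·e^X
At X = 2: dY/dX = 17·e^2, Y = 17·e^2

Elasticity = (17·e^2) · (2 / (17·e^2)) = 2

Interpretation: for a small percentage change in X, the percentage change in Y is approximately 2.00 times as large.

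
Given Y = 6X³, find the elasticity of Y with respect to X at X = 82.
Elasticity = 3

Elasticity = (dY/dX) · (X/Y)

dY/dX = 18·X²
At X = 82: dY/dX = 121032, Y = 3308208

Elasticity = 121032 · (82 / 3308208) = 3

Interpretation: for a small percentage change in X, the percentage change in Y is approximately 3.00 times as large.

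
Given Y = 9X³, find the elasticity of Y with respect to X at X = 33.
Elasticity = 3

Elasticity = (dY/dX) · (X/Y)

dY/dX = 27·X²
At X = 33: dY/dX = 29403, Y = 323433

Elasticity = 29403 · (33 / 323433) = 3

Interpretation: for a small percentage change in X, the percentage change in Y is approximately 3.00 times as large.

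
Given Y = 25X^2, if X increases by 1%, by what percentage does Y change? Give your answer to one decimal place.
2.0%

For Y = 25X^2:
If X → X(1 + 0.01)
Then Y → Y · (1 + 0.01)^2
     = Y · 1.0201

Percentage change = ((1 + 0.01)^2 − 1) × 100% ≈ 2.0%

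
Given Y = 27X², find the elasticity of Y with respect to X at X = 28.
Elasticity = 2

Elasticity = (dY/dX) · (X/Y)

dY/dX = 54·X
At X = 28: dY/dX = 1512, Y = 21168

Elasticity = 1512 · (28 / 21168) = 2

Interpretation: for a small percentage change in X, the percentage change in Y is approximately 2.00 times as large.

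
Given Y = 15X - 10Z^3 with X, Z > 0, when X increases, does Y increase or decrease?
Y increases

Taking the partial derivative:
∂Y/∂X = 15

∂Y/∂X = 15 > 0 (assuming positive values)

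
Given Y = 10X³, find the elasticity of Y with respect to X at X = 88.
Elasticity = 3

Elasticity = (dY/dX) · (X/Y)

dY/dX = 30·X²
At X = 88: dY/dX = 232320, Y = 6814720

Elasticity = 232320 · (88 / 6814720) = 3

Interpretation: for a small percentage change in X, the percentage change in Y is approximately 3.00 times as large.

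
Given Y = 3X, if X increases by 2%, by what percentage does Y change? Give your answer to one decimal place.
2.0%

For Y = 3X:
If X → X(1 + 0.02)
Then Y → Y · (1 + 0.02)^1
     = Y · 1.0200

Percentage change = ((1 + 0.02)^1 − 1) × 100% = 2.0%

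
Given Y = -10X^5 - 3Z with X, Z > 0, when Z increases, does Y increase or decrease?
Y decreases

Taking the partial derivative:
∂Y/∂Z = -3

∂Y/∂Z = -3 < 0 (assuming positive values)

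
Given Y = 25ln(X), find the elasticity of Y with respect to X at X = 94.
Elasticity = 1/ln(94) ≈ 0.2201

Elasticity = (dY/dX) · (X/Y)

dY/dX = 25/X
At X = 94: dY/dX = 25/94, Y = 25·ln(94)

Elasticity = (25/94) · (94 / (25·ln(94))) = 1/ln(94) ≈ 0.2201

Interpretation: for a small percentage change in X, the percentage change in Y is approximately 0.22 times as large.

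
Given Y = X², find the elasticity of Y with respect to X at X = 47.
Elasticity = 2

Elasticity = (dY/dX) · (X/Y)

dY/dX = 2·X
At X = 47: dY/dX = 94, Y = 2209

Elasticity = 94 · (47 / 2209) = 2

Interpretation: for a small percentage change in X, the percentage change in Y is approximately 2.00 times as large.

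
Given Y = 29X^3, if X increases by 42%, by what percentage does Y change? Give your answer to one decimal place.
186.3%

For Y = 29X^3:
If X → X(1 + 0.42)
Then Y → Y · (1 + 0.42)^3
     ≈ Y · 2.8633

Percentage change = ((1 + 0.42)^3 − 1) × 100% ≈ 186.3%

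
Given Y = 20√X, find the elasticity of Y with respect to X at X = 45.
Elasticity = 1/2

Elasticity = (dY/dX) · (X/Y)

dY/dX = 10/√X
At X = 45: dY/dX = 2·√5/3, Y = 60·√5

Elasticity = (2·√5/3) · (45 / (60·√5)) = 1/2

Interpretation: for a small percentage change in X, the percentage change in Y is approximately 0.50 times as large.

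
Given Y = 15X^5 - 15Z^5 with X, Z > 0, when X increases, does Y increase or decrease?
Y increases

Taking the partial derivative:
∂Y/∂X = 75X^4

∂Y/∂X = 75X^4 > 0 (assuming positive values)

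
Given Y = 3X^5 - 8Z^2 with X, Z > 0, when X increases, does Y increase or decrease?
Y increases

Taking the partial derivative:
∂Y/∂X = 15X^4

∂Y/∂X = 15X^4 > 0 (assuming positive values)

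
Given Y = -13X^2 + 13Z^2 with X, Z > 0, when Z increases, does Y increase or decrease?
Y increases

Taking the partial derivative:
∂Y/∂Z = 26Z

∂Y/∂Z = 26Z > 0 (assuming positive values)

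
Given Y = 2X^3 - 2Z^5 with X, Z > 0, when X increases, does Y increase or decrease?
Y increases

Taking the partial derivative:
∂Y/∂X = 6X^2

∂Y/∂X = 6X^2 > 0 (assuming positive values)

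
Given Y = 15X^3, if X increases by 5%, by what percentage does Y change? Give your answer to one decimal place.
15.8%

For Y = 15X^3:
If X → X(1 + 0.05)
Then Y → Y · (1 + 0.05)^3
     ≈ Y · 1.1576

Percentage change = ((1 + 0.05)^3 − 1) × 100% ≈ 15.8%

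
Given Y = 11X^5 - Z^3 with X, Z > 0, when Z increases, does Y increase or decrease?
Y decreases

Taking the partial derivative:
∂Y/∂Z = -3Z^2

∂Y/∂Z = -3Z^2 < 0 (assuming positive values)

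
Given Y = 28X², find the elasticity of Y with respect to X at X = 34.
Elasticity = 2

Elasticity = (dY/dX) · (X/Y)

dY/dX = 56·X
At X = 34: dY/dX = 1904, Y = 32368

Elasticity = 1904 · (34 / 32368) = 2

Interpretation: for a small percentage change in X, the percentage change in Y is approximately 2.00 times as large.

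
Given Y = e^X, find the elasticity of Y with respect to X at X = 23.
Elasticity = 23

Elasticity = (dY/dX) · (X/Y)

dY/dX = e^X
At X = 23: dY/dX = e^23, Y = e^23

Elasticity = (e^23) · (23 / (e^23)) = 23

Interpretation: for a small percentage change in X, the percentage change in Y is approximately 23.00 times as large.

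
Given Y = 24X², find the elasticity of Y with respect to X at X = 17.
Elasticity = 2

Elasticity = (dY/dX) · (X/Y)

dY/dX = 48·X
At X = 17: dY/dX = 816, Y = 6936

Elasticity = 816 · (17 / 6936) = 2

Interpretation: for a small percentage change in X, the percentage change in Y is approximately 2.00 times as large.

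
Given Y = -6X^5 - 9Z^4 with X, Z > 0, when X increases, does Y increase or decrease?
Y decreases

Taking the partial derivative:
∂Y/∂X = -30X^4

∂Y/∂X = -30X^4 < 0 (assuming positive values)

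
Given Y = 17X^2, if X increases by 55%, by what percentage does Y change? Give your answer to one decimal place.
140.3%

For Y = 17X^2:
If X → X(1 + 0.55)
Then Y → Y · (1 + 0.55)^2
     = Y · 2.4025

Percentage change = ((1 + 0.55)^2 − 1) × 100% ≈ 140.3%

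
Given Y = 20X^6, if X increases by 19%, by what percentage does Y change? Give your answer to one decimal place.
184.0%

For Y = 20X^6:
If X → X(1 + 0.19)
Then Y → Y · (1 + 0.19)^6
     ≈ Y · 2.8398

Percentage change = ((1 + 0.19)^6 − 1) × 100% ≈ 184.0%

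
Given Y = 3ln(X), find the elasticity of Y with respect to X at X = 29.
Elasticity = 1/ln(29) ≈ 0.2970

Elasticity = (dY/dX) · (X/Y)

dY/dX = 3/X
At X = 29: dY/dX = 3/29, Y = 3·ln(29)

Elasticity = (3/29) · (29 / (3·ln(29))) = 1/ln(29) ≈ 0.2970

Interpretation: for a small percentage change in X, the percentage change in Y is approximately 0.30 times as large.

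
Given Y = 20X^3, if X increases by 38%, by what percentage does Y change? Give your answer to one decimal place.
162.8%

For Y = 20X^3:
If X → X(1 + 0.38)
Then Y → Y · (1 + 0.38)^3
     ≈ Y · 2.6281

Percentage change = ((1 + 0.38)^3 − 1) × 100% ≈ 162.8%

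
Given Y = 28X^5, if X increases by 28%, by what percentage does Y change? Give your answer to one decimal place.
243.6%

For Y = 28X^5:
If X → X(1 + 0.28)
Then Y → Y · (1 + 0.28)^5
     ≈ Y · 3.4360

Percentage change = ((1 + 0.28)^5 − 1) × 100% ≈ 243.6%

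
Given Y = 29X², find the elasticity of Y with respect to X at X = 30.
Elasticity = 2

Elasticity = (dY/dX) · (X/Y)

dY/dX = 58·X
At X = 30: dY/dX = 1740, Y = 26100

Elasticity = 1740 · (30 / 26100) = 2

Interpretation: for a small percentage change in X, the percentage change in Y is approximately 2.00 times as large.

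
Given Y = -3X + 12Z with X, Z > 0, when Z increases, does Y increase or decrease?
Y increases

Taking the partial derivative:
∂Y/∂Z = 12

∂Y/∂Z = 12 > 0 (assuming positive values)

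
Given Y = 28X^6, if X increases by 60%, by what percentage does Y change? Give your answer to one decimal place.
1577.7%

For Y = 28X^6:
If X → X(1 + 0.6)
Then Y → Y · (1 + 0.6)^6
     ≈ Y · 16.7772

Percentage change = ((1 + 0.6)^6 − 1) × 100% ≈ 1577.7%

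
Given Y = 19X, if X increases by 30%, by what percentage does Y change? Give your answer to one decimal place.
30.0%

For Y = 19X:
If X → X(1 + 0.3)
Then Y → Y · (1 + 0.3)^1
     = Y · 1.3000

Percentage change = ((1 + 0.3)^1 − 1) × 100% = 30.0%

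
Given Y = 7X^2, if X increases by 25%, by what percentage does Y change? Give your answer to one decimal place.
56.3%

For Y = 7X^2:
If X → X(1 + 0.25)
Then Y → Y · (1 + 0.25)^2
     = Y · 1.5625

Percentage change = ((1 + 0.25)^2 − 1) × 100% ≈ 56.3%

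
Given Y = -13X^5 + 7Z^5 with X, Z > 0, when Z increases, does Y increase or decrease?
Y increases

Taking the partial derivative:
∂Y/∂Z = 35Z^4

∂Y/∂Z = 35Z^4 > 0 (assuming positive values)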